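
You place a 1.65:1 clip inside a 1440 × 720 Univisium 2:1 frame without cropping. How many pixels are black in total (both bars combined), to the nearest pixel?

Since 1.650 < 2.000, the clip is height-limited.
The clip is 720 × 1.650 ≈ 1188.0000 px wide.
Black = 1440 − 1188.0000 = 252.0000 px.
Bar area = 252.0000 × 720 ≈ 181440 px.

181440 pixels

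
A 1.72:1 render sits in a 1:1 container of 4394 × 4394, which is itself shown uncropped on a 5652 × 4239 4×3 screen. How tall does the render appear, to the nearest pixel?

2465 px

First fit — 1.72:1 into 4394×4394 spans the width: 4394.00 × 2554.65.
The 1:1 canvas is height-limited in 5652×4239, giving 4239.00 × 4239.00; scale factor 0.9647.
Applying the same ×0.9647: 2554.65 → 2464.53.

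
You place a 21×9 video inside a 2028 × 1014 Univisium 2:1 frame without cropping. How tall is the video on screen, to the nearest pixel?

869 px

Since 2.333 > 2.000, the video is width-limited.
The video is 2028 × 9/21 ≈ 869.14 px tall.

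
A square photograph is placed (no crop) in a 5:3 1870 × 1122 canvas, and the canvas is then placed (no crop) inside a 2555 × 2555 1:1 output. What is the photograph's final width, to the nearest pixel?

Inside the 1870×1122 canvas the photograph is height-limited at 1122.00 × 1122.00.
5:3 in 2555×2555: fills the width, so the intermediate becomes 2555.00 × 1533.00 — a scale of ×1.3663.
The photograph scales with it: width 1122.00 × 1.3663 ≈ 1533.00.

1533 px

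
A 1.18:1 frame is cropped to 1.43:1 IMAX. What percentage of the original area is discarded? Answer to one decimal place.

17.5%

The width stays; only height is cut (since 1.43:1 IMAX is wider than 1.18:1).
Fraction kept = (1.180)/(1.430) ≈ 82.52%, so 17.48% is lost.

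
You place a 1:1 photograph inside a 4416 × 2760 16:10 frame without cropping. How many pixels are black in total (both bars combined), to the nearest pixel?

4570560 pixels

Since 1.000 < 1.600, the photograph is height-limited.
That makes the image 2760.0000 px wide (2760 × 1/1).
4416 − 2760.0000 = 1656.0000 px of bars.
That's 1656.0000 × 2760 ≈ 4570560 black pixels.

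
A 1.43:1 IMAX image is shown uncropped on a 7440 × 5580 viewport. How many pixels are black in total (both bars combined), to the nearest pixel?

1.43:1 IMAX is wider than 4:3, so it spans the full width.
Content height = 7440 / 1.430 ≈ 5202.7972 px.
Black = 5580 − 5202.7972 = 377.2028 px.
Across the 7440-px span: 377.2028 × 7440 ≈ 2806389 px.

2806389 pixels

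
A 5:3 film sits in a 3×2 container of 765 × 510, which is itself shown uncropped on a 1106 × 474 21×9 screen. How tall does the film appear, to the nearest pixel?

427 px

First fit — 5:3 into 765×510 spans the width: 765.00 × 459.00.
The 3×2 canvas is height-limited in 1106×474, giving 711.00 × 474.00; scale factor 0.9294.
The film scales with it: height 459.00 × 0.9294 ≈ 426.60.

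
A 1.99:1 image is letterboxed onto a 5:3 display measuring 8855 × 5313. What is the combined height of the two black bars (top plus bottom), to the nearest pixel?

1.99:1 is wider than 5:3, so it spans the full width.
That makes the image 4449.75 px tall (8855 / 1.990).
Black = 5313 − 4449.75 = 863.25 px.

863 px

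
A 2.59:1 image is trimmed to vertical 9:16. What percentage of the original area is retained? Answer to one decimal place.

vertical 9:16 is narrower than 2.59:1, so the crop keeps the full height and trims the width.
Area ratio = (0.562)/(2.590) = 21.72% retained.

21.7%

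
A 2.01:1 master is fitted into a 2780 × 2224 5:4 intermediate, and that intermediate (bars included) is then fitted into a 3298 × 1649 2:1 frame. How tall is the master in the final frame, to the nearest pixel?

First fit — 2.01:1 into 2780×2224 spans the width: 2780.00 × 1383.08.
Second fit — the 5:4 canvas into 3298×1649 spans the height: 2061.25 × 1649.00 (×0.7415 from 2780×2224).
Applying the same ×0.7415: 1383.08 → 1025.50.

1025 px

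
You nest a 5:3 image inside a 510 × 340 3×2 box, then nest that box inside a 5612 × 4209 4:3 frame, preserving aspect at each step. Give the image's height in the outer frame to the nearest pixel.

Inside the 510×340 canvas the image is width-limited at 510.00 × 306.00.
The 3×2 canvas is width-limited in 5612×4209, giving 5612.00 × 3741.33; scale factor 11.0039.
So the image's height is 306.00 × 11.0039 ≈ 3367.20.

3367 px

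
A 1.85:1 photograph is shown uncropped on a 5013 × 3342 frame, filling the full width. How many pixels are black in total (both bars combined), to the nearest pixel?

The photograph is 5013 / 1.850 ≈ 2709.7297 px tall.
Leftover height: 3342 − 2709.7297 = 632.2703 px.
Bar area = 632.2703 × 5013 ≈ 3169571 px.

3169571 pixels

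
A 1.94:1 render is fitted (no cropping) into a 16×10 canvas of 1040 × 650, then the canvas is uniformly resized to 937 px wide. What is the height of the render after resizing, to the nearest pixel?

483 px

At 1040×650 the render is width-limited, so height = 1040 / 1.940 ≈ 536.08 px.
Scaling 1040 → 937 is ×0.9010, so the height becomes 536.08 × 0.9010 ≈ 482.99 px.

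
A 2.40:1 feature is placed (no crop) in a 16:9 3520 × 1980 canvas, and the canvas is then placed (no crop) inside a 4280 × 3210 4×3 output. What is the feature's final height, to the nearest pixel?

First fit — 2.40:1 into 3520×1980 spans the width: 3520.00 × 1466.67.
The 16:9 canvas is width-limited in 4280×3210, giving 4280.00 × 2407.50; scale factor 1.2159.
The feature scales with it: height 1466.67 × 1.2159 ≈ 1783.33.

1783 px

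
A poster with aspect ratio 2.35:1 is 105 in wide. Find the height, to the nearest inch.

Height = 105 / 2.350 = 44.68.

45 in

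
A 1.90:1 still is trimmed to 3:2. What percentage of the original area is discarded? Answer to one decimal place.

21.1%

The height stays; only width is cut (since 3:2 is narrower than 1.90:1).
(1.500)/(1.900) ≈ 0.789 of the area survives, leaving 21.05% discarded.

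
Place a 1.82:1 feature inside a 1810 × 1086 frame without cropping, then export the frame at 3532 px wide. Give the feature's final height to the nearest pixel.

1941 px

Fitted into 1810×1086, the feature spans the width; its height is 1810 / 1.820 ≈ 994.51 px.
The frame scales by 3532/1810 = 1.9514; 994.51 × 1.9514 ≈ 1940.66 px.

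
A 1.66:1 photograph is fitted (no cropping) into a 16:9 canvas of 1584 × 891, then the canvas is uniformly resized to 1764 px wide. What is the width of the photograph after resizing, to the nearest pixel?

Fitted into 1584×891, the photograph spans the height; its width is 891 × 1.660 ≈ 1479.06 px.
Resizing to 1764 px wide multiplies everything by 1.1136: 1479.06 → 1647.13 px.

1647 px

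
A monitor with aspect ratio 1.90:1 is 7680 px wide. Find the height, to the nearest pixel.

Height = 7680 / 1.900 = 4042.11.

4042 px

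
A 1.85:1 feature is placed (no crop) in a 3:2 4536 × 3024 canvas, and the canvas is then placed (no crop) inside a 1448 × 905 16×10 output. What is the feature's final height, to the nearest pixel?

734 px

First fit — 1.85:1 into 4536×3024 spans the width: 4536.00 × 2451.89.
The 3:2 canvas is height-limited in 1448×905, giving 1357.50 × 905.00; scale factor 0.2993.
Applying the same ×0.2993: 2451.89 → 733.78.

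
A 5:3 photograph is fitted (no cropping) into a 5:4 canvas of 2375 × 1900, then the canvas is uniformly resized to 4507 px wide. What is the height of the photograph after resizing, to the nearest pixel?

Fitted into 2375×1900, the photograph spans the width; its height is 2375 × 3/5 ≈ 1425.00 px.
Resizing to 4507 px wide multiplies everything by 1.8977: 1425.00 → 2704.20 px.

2704 px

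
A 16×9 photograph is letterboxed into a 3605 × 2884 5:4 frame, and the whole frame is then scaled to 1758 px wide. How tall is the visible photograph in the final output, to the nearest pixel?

989 px

At 3605×2884 the photograph is width-limited, so height = 3605 × 9/16 ≈ 2027.81 px.
The frame scales by 1758/3605 = 0.4877; 2027.81 × 0.4877 ≈ 988.88 px.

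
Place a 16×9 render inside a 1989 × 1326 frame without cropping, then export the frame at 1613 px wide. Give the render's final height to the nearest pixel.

Fitted into 1989×1326, the render spans the width; its height is 1989 × 9/16 ≈ 1118.81 px.
Resizing to 1613 px wide multiplies everything by 0.8110: 1118.81 → 907.31 px.

907 px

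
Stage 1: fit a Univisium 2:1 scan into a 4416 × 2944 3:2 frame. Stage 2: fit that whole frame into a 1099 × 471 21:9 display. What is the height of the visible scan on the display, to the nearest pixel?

353 px

Inside the 4416×2944 canvas the scan is width-limited at 4416.00 × 2208.00.
Second fit — the 3:2 canvas into 1099×471 spans the height: 706.50 × 471.00 (×0.1600 from 4416×2944).
The scan scales with it: height 2208.00 × 0.1600 ≈ 353.25.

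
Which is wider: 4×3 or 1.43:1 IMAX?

1.43:1 IMAX

4×3 = 1.333 and 1.43; 1.43 > 1.333.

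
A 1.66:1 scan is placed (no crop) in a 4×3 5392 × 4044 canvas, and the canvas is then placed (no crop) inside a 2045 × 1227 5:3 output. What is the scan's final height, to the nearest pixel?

986 px

First fit — 1.66:1 into 5392×4044 spans the width: 5392.00 × 3248.19.
The 4×3 canvas is height-limited in 2045×1227, giving 1636.00 × 1227.00; scale factor 0.3034.
Applying the same ×0.3034: 3248.19 → 985.54.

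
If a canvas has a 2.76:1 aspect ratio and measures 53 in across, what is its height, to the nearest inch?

19 in

Height = 53 / 2.760 = 19.20.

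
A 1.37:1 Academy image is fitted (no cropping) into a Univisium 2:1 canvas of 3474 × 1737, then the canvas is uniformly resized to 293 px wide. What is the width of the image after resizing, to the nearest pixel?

201 px

At 3474×1737 the image is height-limited, so width = 1737 × 1.370 ≈ 2379.69 px.
The frame scales by 293/3474 = 0.0843; 2379.69 × 0.0843 ≈ 200.71 px.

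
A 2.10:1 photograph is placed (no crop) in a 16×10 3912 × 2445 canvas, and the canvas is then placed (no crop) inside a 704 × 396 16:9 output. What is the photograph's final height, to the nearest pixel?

First fit — 2.10:1 into 3912×2445 spans the width: 3912.00 × 1862.86.
16×10 in 704×396: fills the height, so the intermediate becomes 633.60 × 396.00 — a scale of ×0.1620.
So the photograph's height is 1862.86 × 0.1620 ≈ 301.71.

302 px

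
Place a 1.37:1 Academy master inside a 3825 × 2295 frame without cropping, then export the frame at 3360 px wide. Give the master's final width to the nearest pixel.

2762 px

At 3825×2295 the master is height-limited, so width = 2295 × 1.370 ≈ 3144.15 px.
Resizing to 3360 px wide multiplies everything by 0.8784: 3144.15 → 2761.92 px.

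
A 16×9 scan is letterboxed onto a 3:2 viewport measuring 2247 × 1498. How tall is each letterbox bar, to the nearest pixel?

117 px

16×9 (1.778) > 3:2 (1.500), so the scan fills the width.
That makes the image 1263.94 px tall (2247 × 9/16).
Leftover height: 1498 − 1263.94 = 234.06 px → 117.03 each side.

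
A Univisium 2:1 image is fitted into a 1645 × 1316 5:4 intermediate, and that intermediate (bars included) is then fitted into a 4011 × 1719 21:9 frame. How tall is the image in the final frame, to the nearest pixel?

First fit — Univisium 2:1 into 1645×1316 spans the width: 1645.00 × 822.50.
The 5:4 canvas is height-limited in 4011×1719, giving 2148.75 × 1719.00; scale factor 1.3062.
Applying the same ×1.3062: 822.50 → 1074.38.

1074 px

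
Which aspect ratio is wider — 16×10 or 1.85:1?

16×10 = 1.6 and 1.85; 1.85 > 1.6.

1.85:1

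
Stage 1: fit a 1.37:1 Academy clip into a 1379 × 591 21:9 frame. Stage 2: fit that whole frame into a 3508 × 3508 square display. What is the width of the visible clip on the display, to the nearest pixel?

Inside the 1379×591 canvas the clip is height-limited at 809.67 × 591.00.
The 21:9 canvas is width-limited in 3508×3508, giving 3508.00 × 1503.43; scale factor 2.5439.
The clip scales with it: width 809.67 × 2.5439 ≈ 2059.70.

2060 px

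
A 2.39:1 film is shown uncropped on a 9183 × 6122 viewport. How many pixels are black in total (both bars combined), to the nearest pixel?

20934858 pixels

2.39:1 is wider than 3×2, so it spans the full width.
That makes the image 3842.2594 px tall (9183 / 2.390).
6122 − 3842.2594 = 2279.7406 px of bars.
That's 2279.7406 × 9183 ≈ 20934858 black pixels.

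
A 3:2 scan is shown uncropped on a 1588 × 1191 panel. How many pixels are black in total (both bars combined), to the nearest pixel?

3:2 is wider than 4×3, so it spans the full width.
That makes the image 1058.6667 px tall (1588 × 2/3).
1191 − 1058.6667 = 132.3333 px of bars.
That's 132.3333 × 1588 ≈ 210145 black pixels.

210145 pixels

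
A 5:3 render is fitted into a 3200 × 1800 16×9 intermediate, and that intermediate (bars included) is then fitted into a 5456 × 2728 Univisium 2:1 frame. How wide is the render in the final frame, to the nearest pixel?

Inside the 3200×1800 canvas the render is height-limited at 3000.00 × 1800.00.
The 16×9 canvas is height-limited in 5456×2728, giving 4849.78 × 2728.00; scale factor 1.5156.
Applying the same ×1.5156: 3000.00 → 4546.67.

4547 px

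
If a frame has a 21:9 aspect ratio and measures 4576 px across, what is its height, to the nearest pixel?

4576 × 9/21 = 1961.14.

1961 px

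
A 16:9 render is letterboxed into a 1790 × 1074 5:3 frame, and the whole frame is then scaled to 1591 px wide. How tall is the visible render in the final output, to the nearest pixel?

895 px

In the 1790×1074 frame the render fills the width: height = 1790 × 9/16 ≈ 1006.88 px.
Scaling 1790 → 1591 is ×0.8888, so the height becomes 1006.88 × 0.8888 ≈ 894.94 px.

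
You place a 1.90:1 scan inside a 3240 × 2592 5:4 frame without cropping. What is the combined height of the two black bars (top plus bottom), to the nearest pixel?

887 px

Since 1.900 > 1.250, the scan is width-limited.
That makes the image 1705.26 px tall (3240 / 1.900).
Leftover height: 2592 − 1705.26 = 886.74 px.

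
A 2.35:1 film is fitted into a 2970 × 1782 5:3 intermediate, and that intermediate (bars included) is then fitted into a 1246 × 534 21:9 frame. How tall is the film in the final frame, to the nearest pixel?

First fit — 2.35:1 into 2970×1782 spans the width: 2970.00 × 1263.83.
Second fit — the 5:3 canvas into 1246×534 spans the height: 890.00 × 534.00 (×0.2997 from 2970×1782).
The film scales with it: height 1263.83 × 0.2997 ≈ 378.72.

379 px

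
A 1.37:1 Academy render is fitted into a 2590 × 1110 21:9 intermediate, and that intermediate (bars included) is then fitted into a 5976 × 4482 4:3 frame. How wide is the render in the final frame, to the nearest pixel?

3509 px

1.37:1 Academy in 2590×1110: fills the height, so the render is 1520.70 × 1110.00.
Second fit — the 21:9 canvas into 5976×4482 spans the width: 5976.00 × 2561.14 (×2.3073 from 2590×1110).
The render scales with it: width 1520.70 × 2.3073 ≈ 3508.77.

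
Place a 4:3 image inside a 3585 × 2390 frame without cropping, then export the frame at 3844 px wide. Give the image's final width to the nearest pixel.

3417 px

Fitted into 3585×2390, the image spans the height; its width is 2390 × 4/3 ≈ 3186.67 px.
Resizing to 3844 px wide multiplies everything by 1.0722: 3186.67 → 3416.89 px.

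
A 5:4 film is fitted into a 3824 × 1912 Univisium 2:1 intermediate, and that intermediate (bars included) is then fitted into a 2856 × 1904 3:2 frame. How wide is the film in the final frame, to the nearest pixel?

First fit — 5:4 into 3824×1912 spans the height: 2390.00 × 1912.00.
Second fit — the Univisium 2:1 canvas into 2856×1904 spans the width: 2856.00 × 1428.00 (×0.7469 from 3824×1912).
Applying the same ×0.7469: 2390.00 → 1785.00.

1785 px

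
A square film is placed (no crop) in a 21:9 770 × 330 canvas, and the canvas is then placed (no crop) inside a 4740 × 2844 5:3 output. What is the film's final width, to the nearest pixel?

First fit — square into 770×330 spans the height: 330.00 × 330.00.
21:9 in 4740×2844: fills the width, so the intermediate becomes 4740.00 × 2031.43 — a scale of ×6.1558.
Applying the same ×6.1558: 330.00 → 2031.43.

2031 px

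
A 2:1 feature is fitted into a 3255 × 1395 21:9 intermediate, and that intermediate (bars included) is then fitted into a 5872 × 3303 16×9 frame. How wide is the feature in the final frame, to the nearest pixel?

5033 px

Inside the 3255×1395 canvas the feature is height-limited at 2790.00 × 1395.00.
21:9 in 5872×3303: fills the width, so the intermediate becomes 5872.00 × 2516.57 — a scale of ×1.8040.
The feature scales with it: width 2790.00 × 1.8040 ≈ 5033.14.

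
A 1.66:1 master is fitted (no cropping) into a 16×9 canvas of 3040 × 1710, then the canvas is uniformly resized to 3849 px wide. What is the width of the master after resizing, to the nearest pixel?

Fitted into 3040×1710, the master spans the height; its width is 1710 × 1.660 ≈ 2838.60 px.
Scaling 3040 → 3849 is ×1.2661, so the width becomes 2838.60 × 1.2661 ≈ 3594.00 px.

3594 px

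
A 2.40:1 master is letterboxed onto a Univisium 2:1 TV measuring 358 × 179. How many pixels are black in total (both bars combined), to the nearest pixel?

10680 pixels

2.40:1 is wider than Univisium 2:1, so it spans the full width.
The master is 358 / 2.400 ≈ 149.1667 px tall.
Black = 179 − 149.1667 = 29.8333 px.
Across the 358-px span: 29.8333 × 358 ≈ 10680 px.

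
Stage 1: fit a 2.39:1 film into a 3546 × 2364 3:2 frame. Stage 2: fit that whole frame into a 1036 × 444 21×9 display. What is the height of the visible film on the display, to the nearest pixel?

279 px

First fit — 2.39:1 into 3546×2364 spans the width: 3546.00 × 1483.68.
The 3:2 canvas is height-limited in 1036×444, giving 666.00 × 444.00; scale factor 0.1878.
So the film's height is 1483.68 × 0.1878 ≈ 278.66.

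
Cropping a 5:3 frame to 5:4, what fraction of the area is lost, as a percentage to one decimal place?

The height stays; only width is cut (since 5:4 is narrower than 5:3).
Fraction kept = (1.250)/(1.667) ≈ 75.00%, so 25.00% is lost.

25.0%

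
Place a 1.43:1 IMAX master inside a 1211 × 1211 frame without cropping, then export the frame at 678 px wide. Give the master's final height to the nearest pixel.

In the 1211×1211 frame the master fills the width: height = 1211 / 1.430 ≈ 846.85 px.
The frame scales by 678/1211 = 0.5599; 846.85 × 0.5599 ≈ 474.13 px.

474 px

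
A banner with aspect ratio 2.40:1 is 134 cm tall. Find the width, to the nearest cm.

At 2.40:1, 134 × 2.400 ≈ 321.60.

322 cm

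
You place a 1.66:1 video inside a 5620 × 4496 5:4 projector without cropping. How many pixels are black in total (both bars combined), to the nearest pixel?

Since 1.660 > 1.250, the video is width-limited.
Content height = 5620 / 1.660 ≈ 3385.5422 px.
Leftover height: 4496 − 3385.5422 = 1110.4578 px.
Bar area = 1110.4578 × 5620 ≈ 6240773 px.

6240773 pixels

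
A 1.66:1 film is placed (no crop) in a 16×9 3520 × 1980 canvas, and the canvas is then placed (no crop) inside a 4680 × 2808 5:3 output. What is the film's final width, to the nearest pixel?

1.66:1 in 3520×1980: fills the height, so the film is 3286.80 × 1980.00.
The 16×9 canvas is width-limited in 4680×2808, giving 4680.00 × 2632.50; scale factor 1.3295.
Applying the same ×1.3295: 3286.80 → 4369.95.

4370 px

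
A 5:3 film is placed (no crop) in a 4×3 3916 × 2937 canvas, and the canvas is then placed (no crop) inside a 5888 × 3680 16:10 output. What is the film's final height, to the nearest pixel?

2944 px

First fit — 5:3 into 3916×2937 spans the width: 3916.00 × 2349.60.
Second fit — the 4×3 canvas into 5888×3680 spans the height: 4906.67 × 3680.00 (×1.2530 from 3916×2937).
Applying the same ×1.2530: 2349.60 → 2944.00.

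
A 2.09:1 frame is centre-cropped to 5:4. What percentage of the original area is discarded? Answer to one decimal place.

Going from 2.09:1 to 5:4 means cutting width while keeping height.
Fraction kept = (1.250)/(2.090) ≈ 59.81%, so 40.19% is lost.

40.2%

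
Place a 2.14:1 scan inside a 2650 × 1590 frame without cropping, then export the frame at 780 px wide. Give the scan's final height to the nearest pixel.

Fitted into 2650×1590, the scan spans the width; its height is 2650 / 2.140 ≈ 1238.32 px.
Scaling 2650 → 780 is ×0.2943, so the height becomes 1238.32 × 0.2943 ≈ 364.49 px.

364 px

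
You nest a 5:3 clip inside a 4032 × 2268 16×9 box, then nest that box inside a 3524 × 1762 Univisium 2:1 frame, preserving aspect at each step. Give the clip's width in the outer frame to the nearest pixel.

2937 px

Inside the 4032×2268 canvas the clip is height-limited at 3780.00 × 2268.00.
Second fit — the 16×9 canvas into 3524×1762 spans the height: 3132.44 × 1762.00 (×0.7769 from 4032×2268).
Applying the same ×0.7769: 3780.00 → 2936.67.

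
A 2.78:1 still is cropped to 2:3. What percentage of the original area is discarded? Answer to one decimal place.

Going from 2.78:1 to 2:3 means cutting width while keeping height.
Fraction kept = (0.667)/(2.780) ≈ 23.98%, so 76.02% is lost.

76.0%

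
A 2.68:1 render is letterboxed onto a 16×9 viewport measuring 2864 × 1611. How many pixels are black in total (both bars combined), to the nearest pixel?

1553271 pixels

Since 2.680 > 1.778, the render is width-limited.
The render is 2864 / 2.680 ≈ 1068.6567 px tall.
Leftover height: 1611 − 1068.6567 = 542.3433 px.
That's 542.3433 × 2864 ≈ 1553271 black pixels.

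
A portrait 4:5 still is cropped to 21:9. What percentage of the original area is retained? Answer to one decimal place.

34.3%

21:9 is wider than portrait 4:5, so the crop keeps the full width and trims the height.
(0.800)/(2.333) ≈ 0.343 of the area survives.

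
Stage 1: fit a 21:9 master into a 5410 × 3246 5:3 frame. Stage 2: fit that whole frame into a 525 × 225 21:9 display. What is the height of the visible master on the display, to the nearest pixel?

161 px

First fit — 21:9 into 5410×3246 spans the width: 5410.00 × 2318.57.
The 5:3 canvas is height-limited in 525×225, giving 375.00 × 225.00; scale factor 0.0693.
Applying the same ×0.0693: 2318.57 → 160.71.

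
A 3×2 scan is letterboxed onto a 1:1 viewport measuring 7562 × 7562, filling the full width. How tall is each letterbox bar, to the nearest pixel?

Content height = 7562 × 2/3 ≈ 5041.33 px.
Leftover height: 7562 − 5041.33 = 2520.67 px → 1260.33 each side.

1260 px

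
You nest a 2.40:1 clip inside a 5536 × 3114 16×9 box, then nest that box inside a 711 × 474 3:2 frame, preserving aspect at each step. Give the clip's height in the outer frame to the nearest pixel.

2.40:1 in 5536×3114: fills the width, so the clip is 5536.00 × 2306.67.
The 16×9 canvas is width-limited in 711×474, giving 711.00 × 399.94; scale factor 0.1284.
Applying the same ×0.1284: 2306.67 → 296.25.

296 px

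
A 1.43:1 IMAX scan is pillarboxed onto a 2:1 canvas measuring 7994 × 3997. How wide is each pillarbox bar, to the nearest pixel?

1139 px

1.43:1 IMAX (1.430) < 2:1 (2.000), so the scan fills the height.
That makes the image 5715.71 px wide (3997 × 1.430).
Leftover width: 7994 − 5715.71 = 2278.29 px → 1139.14 each side.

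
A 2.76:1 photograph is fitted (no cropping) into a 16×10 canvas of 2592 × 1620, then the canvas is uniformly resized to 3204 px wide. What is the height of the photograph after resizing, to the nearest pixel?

1161 px

Fitted into 2592×1620, the photograph spans the width; its height is 2592 / 2.760 ≈ 939.13 px.
The frame scales by 3204/2592 = 1.2361; 939.13 × 1.2361 ≈ 1160.87 px.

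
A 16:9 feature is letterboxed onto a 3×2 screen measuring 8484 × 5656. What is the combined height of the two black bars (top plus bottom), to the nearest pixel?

884 px

16:9 is wider than 3×2, so it spans the full width.
That makes the image 4772.25 px tall (8484 × 9/16).
Black = 5656 − 4772.25 = 883.75 px.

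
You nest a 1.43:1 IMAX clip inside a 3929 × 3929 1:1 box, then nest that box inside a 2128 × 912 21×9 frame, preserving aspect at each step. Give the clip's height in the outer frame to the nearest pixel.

Inside the 3929×3929 canvas the clip is width-limited at 3929.00 × 2747.55.
The 1:1 canvas is height-limited in 2128×912, giving 912.00 × 912.00; scale factor 0.2321.
Applying the same ×0.2321: 2747.55 → 637.76.

638 px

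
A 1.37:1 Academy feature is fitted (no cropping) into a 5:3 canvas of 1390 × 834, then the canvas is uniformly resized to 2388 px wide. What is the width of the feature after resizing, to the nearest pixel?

1963 px

In the 1390×834 frame the feature fills the height: width = 834 × 1.370 ≈ 1142.58 px.
Resizing to 2388 px wide multiplies everything by 1.7180: 1142.58 → 1962.94 px.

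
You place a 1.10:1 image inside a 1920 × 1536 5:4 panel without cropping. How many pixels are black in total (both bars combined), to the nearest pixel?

1.10:1 is narrower than 5:4, so it spans the full height.
Content width = 1536 × 1.100 ≈ 1689.6000 px.
1920 − 1689.6000 = 230.4000 px of bars.
Bar area = 230.4000 × 1536 ≈ 353894 px.

353894 pixels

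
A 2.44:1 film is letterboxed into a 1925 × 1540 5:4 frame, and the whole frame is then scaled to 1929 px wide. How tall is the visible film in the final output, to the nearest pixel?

Fitted into 1925×1540, the film spans the width; its height is 1925 / 2.440 ≈ 788.93 px.
The frame scales by 1929/1925 = 1.0021; 788.93 × 1.0021 ≈ 790.57 px.

791 px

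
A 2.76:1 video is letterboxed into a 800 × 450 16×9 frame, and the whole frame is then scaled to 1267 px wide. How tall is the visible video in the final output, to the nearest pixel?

At 800×450 the video is width-limited, so height = 800 / 2.760 ≈ 289.86 px.
Scaling 800 → 1267 is ×1.5837, so the height becomes 289.86 × 1.5837 ≈ 459.06 px.

459 px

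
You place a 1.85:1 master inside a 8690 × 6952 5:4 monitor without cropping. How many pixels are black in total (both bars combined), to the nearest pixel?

19593366 pixels

Since 1.850 > 1.250, the master is width-limited.
Content height = 8690 / 1.850 ≈ 4697.2973 px.
Leftover height: 6952 − 4697.2973 = 2254.7027 px.
Bar area = 2254.7027 × 8690 ≈ 19593366 px.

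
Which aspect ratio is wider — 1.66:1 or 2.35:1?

2.35:1

1.66 and 2.35; 2.35 > 1.66.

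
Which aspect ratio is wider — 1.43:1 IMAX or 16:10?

1.43 and 16:10 = 1.6; 1.6 > 1.43.

16:10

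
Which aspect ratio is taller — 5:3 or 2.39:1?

5:3 = 1.667 and 2.39; 2.39 > 1.667. The smaller width-to-height ratio is the taller frame.

5:3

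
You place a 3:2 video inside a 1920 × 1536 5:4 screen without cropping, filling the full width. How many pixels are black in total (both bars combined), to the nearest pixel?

The video is 1920 × 2/3 ≈ 1280.0000 px tall.
Leftover height: 1536 − 1280.0000 = 256.0000 px.
That's 256.0000 × 1920 ≈ 491520 black pixels.

491520 pixels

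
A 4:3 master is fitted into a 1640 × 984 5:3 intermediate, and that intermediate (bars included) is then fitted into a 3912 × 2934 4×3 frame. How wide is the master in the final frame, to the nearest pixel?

3130 px

Inside the 1640×984 canvas the master is height-limited at 1312.00 × 984.00.
The 5:3 canvas is width-limited in 3912×2934, giving 3912.00 × 2347.20; scale factor 2.3854.
So the master's width is 1312.00 × 2.3854 ≈ 3129.60.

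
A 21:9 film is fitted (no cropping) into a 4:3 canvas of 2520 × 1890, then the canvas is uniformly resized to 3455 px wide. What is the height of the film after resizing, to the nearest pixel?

In the 2520×1890 frame the film fills the width: height = 2520 × 9/21 ≈ 1080.00 px.
The frame scales by 3455/2520 = 1.3710; 1080.00 × 1.3710 ≈ 1480.71 px.

1481 px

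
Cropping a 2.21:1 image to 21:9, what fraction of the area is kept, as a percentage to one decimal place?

94.7%

The width stays; only height is cut (since 21:9 is wider than 2.21:1).
Area ratio = (2.210)/(2.333) = 94.71% retained.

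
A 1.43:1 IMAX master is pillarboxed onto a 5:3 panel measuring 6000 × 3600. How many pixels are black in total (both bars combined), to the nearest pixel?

1.43:1 IMAX is narrower than 5:3, so it spans the full height.
Content width = 3600 × 1.430 ≈ 5148.0000 px.
6000 − 5148.0000 = 852.0000 px of bars.
That's 852.0000 × 3600 ≈ 3067200 black pixels.

3067200 pixels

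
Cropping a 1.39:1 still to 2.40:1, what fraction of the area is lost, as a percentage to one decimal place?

42.1%

2.40:1 is wider than 1.39:1, so the crop keeps the full width and trims the height.
(1.390)/(2.400) ≈ 0.579 of the area survives, leaving 42.08% discarded.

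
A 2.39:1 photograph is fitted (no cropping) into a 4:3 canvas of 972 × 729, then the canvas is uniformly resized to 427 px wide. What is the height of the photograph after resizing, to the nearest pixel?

179 px

Fitted into 972×729, the photograph spans the width; its height is 972 / 2.390 ≈ 406.69 px.
Resizing to 427 px wide multiplies everything by 0.4393: 406.69 → 178.66 px.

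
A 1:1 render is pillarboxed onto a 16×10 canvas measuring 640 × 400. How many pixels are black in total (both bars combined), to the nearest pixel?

96000 pixels

Since 1.000 < 1.600, the render is height-limited.
Content width = 400 × 1/1 ≈ 400.0000 px.
Leftover width: 640 − 400.0000 = 240.0000 px.
Across the 400-px span: 240.0000 × 400 ≈ 96000 px.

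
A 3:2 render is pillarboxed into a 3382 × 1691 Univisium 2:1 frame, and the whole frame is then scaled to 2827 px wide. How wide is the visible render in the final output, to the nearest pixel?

Fitted into 3382×1691, the render spans the height; its width is 1691 × 3/2 ≈ 2536.50 px.
Resizing to 2827 px wide multiplies everything by 0.8359: 2536.50 → 2120.25 px.

2120 px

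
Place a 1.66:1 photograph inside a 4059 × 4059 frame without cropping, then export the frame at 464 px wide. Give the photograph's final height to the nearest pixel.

At 4059×4059 the photograph is width-limited, so height = 4059 / 1.660 ≈ 2445.18 px.
Scaling 4059 → 464 is ×0.1143, so the height becomes 2445.18 × 0.1143 ≈ 279.52 px.

280 px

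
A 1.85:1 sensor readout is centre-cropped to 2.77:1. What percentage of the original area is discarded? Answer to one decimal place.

33.2%

The width stays; only height is cut (since 2.77:1 is wider than 1.85:1).
Area ratio = (1.850)/(2.770) = 66.79%; the remaining 33.21% is cropped out.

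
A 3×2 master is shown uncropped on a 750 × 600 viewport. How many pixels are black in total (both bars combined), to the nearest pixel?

Since 1.500 > 1.250, the master is width-limited.
The master is 750 × 2/3 ≈ 500.0000 px tall.
Leftover height: 600 − 500.0000 = 100.0000 px.
Bar area = 100.0000 × 750 ≈ 75000 px.

75000 pixels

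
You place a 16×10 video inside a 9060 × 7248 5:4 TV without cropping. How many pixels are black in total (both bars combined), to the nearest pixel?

16×10 is wider than 5:4, so it spans the full width.
Content height = 9060 × 10/16 ≈ 5662.5000 px.
7248 − 5662.5000 = 1585.5000 px of bars.
Across the 9060-px span: 1585.5000 × 9060 ≈ 14364630 px.

14364630 pixels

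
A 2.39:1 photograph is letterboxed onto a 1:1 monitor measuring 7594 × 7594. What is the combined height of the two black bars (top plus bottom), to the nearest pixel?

4417 px

Since 2.390 > 1.000, the photograph is width-limited.
That makes the image 3177.41 px tall (7594 / 2.390).
Leftover height: 7594 − 3177.41 = 4416.59 px.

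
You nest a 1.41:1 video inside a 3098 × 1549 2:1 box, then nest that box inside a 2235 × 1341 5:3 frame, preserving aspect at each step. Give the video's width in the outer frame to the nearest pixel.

Inside the 3098×1549 canvas the video is height-limited at 2184.09 × 1549.00.
The 2:1 canvas is width-limited in 2235×1341, giving 2235.00 × 1117.50; scale factor 0.7214.
So the video's width is 2184.09 × 0.7214 ≈ 1575.67.

1576 px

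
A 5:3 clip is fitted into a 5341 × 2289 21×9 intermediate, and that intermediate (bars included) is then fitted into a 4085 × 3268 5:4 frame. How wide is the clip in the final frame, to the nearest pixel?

First fit — 5:3 into 5341×2289 spans the height: 3815.00 × 2289.00.
21×9 in 4085×3268: fills the width, so the intermediate becomes 4085.00 × 1750.71 — a scale of ×0.7648.
So the clip's width is 3815.00 × 0.7648 ≈ 2917.86.

2918 px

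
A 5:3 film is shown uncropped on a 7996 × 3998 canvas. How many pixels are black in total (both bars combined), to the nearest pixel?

5328001 pixels

Since 1.667 < 2.000, the film is height-limited.
That makes the image 6663.3333 px wide (3998 × 5/3).
Black = 7996 − 6663.3333 = 1332.6667 px.
Bar area = 1332.6667 × 3998 ≈ 5328001 px.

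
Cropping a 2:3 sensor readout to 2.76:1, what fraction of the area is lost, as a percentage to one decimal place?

75.8%

The width stays; only height is cut (since 2.76:1 is wider than 2:3).
Area ratio = (0.667)/(2.760) = 24.15%; the remaining 75.85% is cropped out.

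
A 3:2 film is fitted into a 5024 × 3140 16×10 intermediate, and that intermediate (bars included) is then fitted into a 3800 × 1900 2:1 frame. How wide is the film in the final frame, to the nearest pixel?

First fit — 3:2 into 5024×3140 spans the height: 4710.00 × 3140.00.
The 16×10 canvas is height-limited in 3800×1900, giving 3040.00 × 1900.00; scale factor 0.6051.
So the film's width is 4710.00 × 0.6051 ≈ 2850.00.

2850 px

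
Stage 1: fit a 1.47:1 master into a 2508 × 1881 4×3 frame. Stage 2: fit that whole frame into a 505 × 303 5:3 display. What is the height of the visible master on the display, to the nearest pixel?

275 px

First fit — 1.47:1 into 2508×1881 spans the width: 2508.00 × 1706.12.
4×3 in 505×303: fills the height, so the intermediate becomes 404.00 × 303.00 — a scale of ×0.1611.
Applying the same ×0.1611: 1706.12 → 274.83.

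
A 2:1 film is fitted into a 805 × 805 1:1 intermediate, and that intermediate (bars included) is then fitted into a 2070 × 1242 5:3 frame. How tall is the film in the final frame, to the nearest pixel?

621 px

2:1 in 805×805: fills the width, so the film is 805.00 × 402.50.
Second fit — the 1:1 canvas into 2070×1242 spans the height: 1242.00 × 1242.00 (×1.5429 from 805×805).
The film scales with it: height 402.50 × 1.5429 ≈ 621.00.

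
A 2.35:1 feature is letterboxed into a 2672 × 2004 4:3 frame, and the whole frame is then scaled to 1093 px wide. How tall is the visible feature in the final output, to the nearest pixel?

465 px

In the 2672×2004 frame the feature fills the width: height = 2672 / 2.350 ≈ 1137.02 px.
Scaling 2672 → 1093 is ×0.4091, so the height becomes 1137.02 × 0.4091 ≈ 465.11 px.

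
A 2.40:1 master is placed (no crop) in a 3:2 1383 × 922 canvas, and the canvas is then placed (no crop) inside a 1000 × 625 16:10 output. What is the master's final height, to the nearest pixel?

Inside the 1383×922 canvas the master is width-limited at 1383.00 × 576.25.
The 3:2 canvas is height-limited in 1000×625, giving 937.50 × 625.00; scale factor 0.6779.
So the master's height is 576.25 × 0.6779 ≈ 390.62.

391 px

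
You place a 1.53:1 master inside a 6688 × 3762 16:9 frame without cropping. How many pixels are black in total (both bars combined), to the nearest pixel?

3506711 pixels

1.53:1 is narrower than 16:9, so it spans the full height.
The master is 3762 × 1.530 ≈ 5755.8600 px wide.
6688 − 5755.8600 = 932.1400 px of bars.
Bar area = 932.1400 × 3762 ≈ 3506711 px.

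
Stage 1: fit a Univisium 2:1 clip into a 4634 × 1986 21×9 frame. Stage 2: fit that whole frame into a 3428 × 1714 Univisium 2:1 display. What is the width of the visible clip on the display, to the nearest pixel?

Univisium 2:1 in 4634×1986: fills the height, so the clip is 3972.00 × 1986.00.
Second fit — the 21×9 canvas into 3428×1714 spans the width: 3428.00 × 1469.14 (×0.7397 from 4634×1986).
So the clip's width is 3972.00 × 0.7397 ≈ 2938.29.

2938 px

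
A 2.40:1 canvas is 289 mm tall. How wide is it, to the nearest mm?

Width = 289 × 2.400 = 693.60.

694 mm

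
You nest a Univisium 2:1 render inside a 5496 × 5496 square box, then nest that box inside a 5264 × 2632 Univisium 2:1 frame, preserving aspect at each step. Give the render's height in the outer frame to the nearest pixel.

Inside the 5496×5496 canvas the render is width-limited at 5496.00 × 2748.00.
square in 5264×2632: fills the height, so the intermediate becomes 2632.00 × 2632.00 — a scale of ×0.4789.
The render scales with it: height 2748.00 × 0.4789 ≈ 1316.00.

1316 px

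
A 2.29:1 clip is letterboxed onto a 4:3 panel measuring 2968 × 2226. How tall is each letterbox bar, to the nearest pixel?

465 px

2.29:1 (2.290) > 4:3 (1.333), so the clip fills the width.
That makes the image 1296.07 px tall (2968 / 2.290).
Black = 2226 − 1296.07 = 929.93 px, or 464.97 per bar.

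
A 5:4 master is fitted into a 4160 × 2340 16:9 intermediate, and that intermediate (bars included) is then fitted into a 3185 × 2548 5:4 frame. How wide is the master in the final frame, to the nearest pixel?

2239 px

5:4 in 4160×2340: fills the height, so the master is 2925.00 × 2340.00.
16:9 in 3185×2548: fills the width, so the intermediate becomes 3185.00 × 1791.56 — a scale of ×0.7656.
The master scales with it: width 2925.00 × 0.7656 ≈ 2239.45.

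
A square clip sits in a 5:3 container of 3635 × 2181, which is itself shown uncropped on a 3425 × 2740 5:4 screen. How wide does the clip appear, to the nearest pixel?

Inside the 3635×2181 canvas the clip is height-limited at 2181.00 × 2181.00.
Second fit — the 5:3 canvas into 3425×2740 spans the width: 3425.00 × 2055.00 (×0.9422 from 3635×2181).
So the clip's width is 2181.00 × 0.9422 ≈ 2055.00.

2055 px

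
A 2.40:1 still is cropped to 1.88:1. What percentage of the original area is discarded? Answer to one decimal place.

The height stays; only width is cut (since 1.88:1 is narrower than 2.40:1).
Area ratio = (1.880)/(2.400) = 78.33%; the remaining 21.67% is cropped out.

21.7%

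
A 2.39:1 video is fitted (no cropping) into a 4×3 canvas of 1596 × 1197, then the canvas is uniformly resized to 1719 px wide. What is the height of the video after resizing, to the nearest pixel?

At 1596×1197 the video is width-limited, so height = 1596 / 2.390 ≈ 667.78 px.
Scaling 1596 → 1719 is ×1.0771, so the height becomes 667.78 × 1.0771 ≈ 719.25 px.

719 px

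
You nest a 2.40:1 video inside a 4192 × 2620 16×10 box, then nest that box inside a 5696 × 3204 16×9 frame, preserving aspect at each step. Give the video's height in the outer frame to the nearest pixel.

First fit — 2.40:1 into 4192×2620 spans the width: 4192.00 × 1746.67.
16×10 in 5696×3204: fills the height, so the intermediate becomes 5126.40 × 3204.00 — a scale of ×1.2229.
So the video's height is 1746.67 × 1.2229 ≈ 2136.00.

2136 px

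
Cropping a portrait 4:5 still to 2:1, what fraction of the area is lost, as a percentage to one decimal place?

60.0%

Going from portrait 4:5 to 2:1 means cutting height while keeping width.
(0.800)/(2.000) ≈ 0.400 of the area survives, leaving 60.00% discarded.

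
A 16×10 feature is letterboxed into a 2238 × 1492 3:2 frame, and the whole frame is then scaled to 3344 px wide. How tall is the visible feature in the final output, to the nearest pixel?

2090 px

Fitted into 2238×1492, the feature spans the width; its height is 2238 × 10/16 ≈ 1398.75 px.
Scaling 2238 → 3344 is ×1.4942, so the height becomes 1398.75 × 1.4942 ≈ 2090.00 px.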